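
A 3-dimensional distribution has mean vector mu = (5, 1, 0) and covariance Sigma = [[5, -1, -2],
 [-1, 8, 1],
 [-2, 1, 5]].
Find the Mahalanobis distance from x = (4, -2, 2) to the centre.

Step 1 — centre the observation: (x - mu) = (-1, -3, 2).

Step 2 — invert Sigma (cofactor / det for 3×3, or solve directly):
  Sigma^{-1} = [[0.2407, 0.0185, 0.0926],
 [0.0185, 0.1296, -0.0185],
 [0.0926, -0.0185, 0.2407]].

Step 3 — form the quadratic (x - mu)^T · Sigma^{-1} · (x - mu):
  Sigma^{-1} · (x - mu) = (-0.1111, -0.4444, 0.4444).
  (x - mu)^T · [Sigma^{-1} · (x - mu)] = (-1)·(-0.1111) + (-3)·(-0.4444) + (2)·(0.4444) = 2.3333.

Step 4 — take square root: d = √(2.3333) ≈ 1.5275.

d(x, mu) = √(2.3333) ≈ 1.5275


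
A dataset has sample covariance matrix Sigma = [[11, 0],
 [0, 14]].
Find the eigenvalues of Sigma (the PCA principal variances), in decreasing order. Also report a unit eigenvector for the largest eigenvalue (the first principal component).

Step 1 — characteristic polynomial of 2×2 Sigma:
  det(Sigma - λI) = λ² - trace · λ + det = 0.
  trace = 11 + 14 = 25, det = 11·14 - (0)² = 154.
Step 2 — discriminant:
  Δ = trace² - 4·det = 625 - 616 = 9.
Step 3 — eigenvalues:
  λ = (trace ± √Δ)/2 = (25 ± 3)/2,
  λ_1 = 14,  λ_2 = 11.

Step 4 — unit eigenvector for λ_1: Sigma is diagonal, so its eigenvectors are the coordinate axes. λ_1 = 14 is the diagonal entry on the second coordinate axis, hence
  v_1 = (0, 1) (||v_1|| = 1).

λ_1 = 14,  λ_2 = 11;  v_1 ≈ (0, 1)


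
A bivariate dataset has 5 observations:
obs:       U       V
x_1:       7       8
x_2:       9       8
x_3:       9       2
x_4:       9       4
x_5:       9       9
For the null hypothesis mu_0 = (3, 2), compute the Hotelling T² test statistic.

Step 1 — sample mean vector:
  mean(U) = (7 + 9 + 9 + 9 + 9) / 5 = 43/5 = 8.6
  mean(V) = (8 + 8 + 2 + 4 + 9) / 5 = 31/5 = 6.2
  x̄ = (8.6, 6.2),  deviation x̄ - mu_0 = (8.6, 6.2) - (3, 2) = (5.6, 4.2).

Step 2 — sample covariance matrix, S[i,j] = (1/(n-1)) · Σ_k (x_{k,i} - mean_i) · (x_{k,j} - mean_j), divisor n-1 = 4:
  S[U,U] = ((-1.6)·(-1.6) + (0.4)·(0.4) + (0.4)·(0.4) + (0.4)·(0.4) + (0.4)·(0.4)) / 4 = 3.2/4 = 0.8
  S[U,V] = ((-1.6)·(1.8) + (0.4)·(1.8) + (0.4)·(-4.2) + (0.4)·(-2.2) + (0.4)·(2.8)) / 4 = -3.6/4 = -0.9
  S[V,V] = ((1.8)·(1.8) + (1.8)·(1.8) + (-4.2)·(-4.2) + (-2.2)·(-2.2) + (2.8)·(2.8)) / 4 = 36.8/4 = 9.2
  S = [[0.8, -0.9],
 [-0.9, 9.2]].

Step 3 — invert S. det(S) = 0.8·9.2 - (-0.9)² = 6.55.
  S^{-1} = (1/det) · [[d, -b], [-b, a]] = [[1.4046, 0.1374],
 [0.1374, 0.1221]].

Step 4 — quadratic form (x̄ - mu_0)^T · S^{-1} · (x̄ - mu_0):
  S^{-1} · (x̄ - mu_0) = (8.4427, 1.2824),
  (x̄ - mu_0)^T · [...] = (5.6)·(8.4427) + (4.2)·(1.2824) = 52.6656.

Step 5 — scale by n: T² = 5 · 52.6656 = 263.3282.

T² ≈ 263.3282


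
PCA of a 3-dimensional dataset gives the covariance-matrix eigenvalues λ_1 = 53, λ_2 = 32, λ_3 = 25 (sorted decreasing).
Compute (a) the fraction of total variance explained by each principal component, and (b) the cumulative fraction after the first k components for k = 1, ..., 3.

Step 1 — total variance = trace(Sigma) = Σ λ_i = 53 + 32 + 25 = 110.

Step 2 — fraction explained by component i = λ_i / Σ λ:
  PC1: 53/110 = 0.4818
  PC2: 32/110 = 0.2909
  PC3: 25/110 = 0.2273

Step 3 — cumulative fraction after k components = (λ_1 + ... + λ_k) / Σ λ:
  k = 1: 53/110 = 0.4818
  k = 2: (53 + 32)/110 = 85/110 = 0.7727
  k = 3: (53 + 32 + 25)/110 = 110/110 = 1

Summary (fraction, with percent):

explained: PC1 0.4818 (48.18%), PC2 0.2909 (29.09%), PC3 0.2273 (22.73%);  cumulative: 0.4818, 0.7727, 1


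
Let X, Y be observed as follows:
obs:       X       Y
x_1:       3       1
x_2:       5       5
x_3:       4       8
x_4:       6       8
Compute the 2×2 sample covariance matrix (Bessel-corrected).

Step 1 — column means:
  mean(X) = (3 + 5 + 4 + 6) / 4 = 18/4 = 4.5
  mean(Y) = (1 + 5 + 8 + 8) / 4 = 22/4 = 5.5

Step 2 — sample covariance S[i,j] = (1/(n-1)) · Σ_k (x_{k,i} - mean_i) · (x_{k,j} - mean_j), with n-1 = 3.
  S[X,X] = ((-1.5)·(-1.5) + (0.5)·(0.5) + (-0.5)·(-0.5) + (1.5)·(1.5)) / 3 = 5/3 = 1.6667
  S[X,Y] = ((-1.5)·(-4.5) + (0.5)·(-0.5) + (-0.5)·(2.5) + (1.5)·(2.5)) / 3 = 9/3 = 3
  S[Y,Y] = ((-4.5)·(-4.5) + (-0.5)·(-0.5) + (2.5)·(2.5) + (2.5)·(2.5)) / 3 = 33/3 = 11

S is symmetric (S[j,i] = S[i,j]). Assembling:

S = [[1.6667, 3],
 [3, 11]]


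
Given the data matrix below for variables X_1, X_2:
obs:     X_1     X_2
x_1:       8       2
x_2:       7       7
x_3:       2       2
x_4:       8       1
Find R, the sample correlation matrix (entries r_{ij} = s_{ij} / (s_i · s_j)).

Step 1 — column means:
  mean(X_1) = (8 + 7 + 2 + 8) / 4 = 25/4 = 6.25
  mean(X_2) = (2 + 7 + 2 + 1) / 4 = 12/4 = 3

Step 2 — sample variances and covariances s[i,j] = (1/(n-1)) · Σ_k (x_{k,i} - mean_i) · (x_{k,j} - mean_j), with n-1 = 3:
  s[X_1,X_1] = ((1.75)·(1.75) + (0.75)·(0.75) + (-4.25)·(-4.25) + (1.75)·(1.75)) / 3 = 24.75/3 = 8.25
  s[X_1,X_2] = ((1.75)·(-1) + (0.75)·(4) + (-4.25)·(-1) + (1.75)·(-2)) / 3 = 2/3 = 0.6667
  s[X_2,X_2] = ((-1)·(-1) + (4)·(4) + (-1)·(-1) + (-2)·(-2)) / 3 = 22/3 = 7.3333
  Sample standard deviations s_i = √(s[i,i]):
  s(X_1) = √(8.25) = 2.8723
  s(X_2) = √(7.3333) = 2.708

Step 3 — r_{ij} = s_{ij} / (s_i · s_j):
  r[X_1,X_1] = 1 (diagonal).
  r[X_1,X_2] = 0.6667 / (2.8723 · 2.708) = 0.6667 / 7.7782 = 0.0857
  r[X_2,X_2] = 1 (diagonal).

R is symmetric with unit diagonal. Assembling:

R = [[1, 0.0857],
 [0.0857, 1]]


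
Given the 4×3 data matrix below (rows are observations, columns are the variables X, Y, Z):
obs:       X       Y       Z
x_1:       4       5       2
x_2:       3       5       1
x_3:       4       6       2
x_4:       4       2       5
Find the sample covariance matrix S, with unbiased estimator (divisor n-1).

Step 1 — column means:
  mean(X) = (4 + 3 + 4 + 4) / 4 = 15/4 = 3.75
  mean(Y) = (5 + 5 + 6 + 2) / 4 = 18/4 = 4.5
  mean(Z) = (2 + 1 + 2 + 5) / 4 = 10/4 = 2.5

Step 2 — sample covariance S[i,j] = (1/(n-1)) · Σ_k (x_{k,i} - mean_i) · (x_{k,j} - mean_j), with n-1 = 3.
  S[X,X] = ((0.25)·(0.25) + (-0.75)·(-0.75) + (0.25)·(0.25) + (0.25)·(0.25)) / 3 = 0.75/3 = 0.25
  S[X,Y] = ((0.25)·(0.5) + (-0.75)·(0.5) + (0.25)·(1.5) + (0.25)·(-2.5)) / 3 = -0.5/3 = -0.1667
  S[X,Z] = ((0.25)·(-0.5) + (-0.75)·(-1.5) + (0.25)·(-0.5) + (0.25)·(2.5)) / 3 = 1.5/3 = 0.5
  S[Y,Y] = ((0.5)·(0.5) + (0.5)·(0.5) + (1.5)·(1.5) + (-2.5)·(-2.5)) / 3 = 9/3 = 3
  S[Y,Z] = ((0.5)·(-0.5) + (0.5)·(-1.5) + (1.5)·(-0.5) + (-2.5)·(2.5)) / 3 = -8/3 = -2.6667
  S[Z,Z] = ((-0.5)·(-0.5) + (-1.5)·(-1.5) + (-0.5)·(-0.5) + (2.5)·(2.5)) / 3 = 9/3 = 3

S is symmetric (S[j,i] = S[i,j]). Assembling:

S = [[0.25, -0.1667, 0.5],
 [-0.1667, 3, -2.6667],
 [0.5, -2.6667, 3]]


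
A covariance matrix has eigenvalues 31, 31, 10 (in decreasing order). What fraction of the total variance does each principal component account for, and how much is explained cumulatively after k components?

Step 1 — total variance = trace(Sigma) = Σ λ_i = 31 + 31 + 10 = 72.

Step 2 — fraction explained by component i = λ_i / Σ λ:
  PC1: 31/72 = 0.4306
  PC2: 31/72 = 0.4306
  PC3: 10/72 = 0.1389

Step 3 — cumulative fraction after k components = (λ_1 + ... + λ_k) / Σ λ:
  k = 1: 31/72 = 0.4306
  k = 2: (31 + 31)/72 = 62/72 = 0.8611
  k = 3: (31 + 31 + 10)/72 = 72/72 = 1

Summary (fraction, with percent):

explained: PC1 0.4306 (43.06%), PC2 0.4306 (43.06%), PC3 0.1389 (13.89%);  cumulative: 0.4306, 0.8611, 1


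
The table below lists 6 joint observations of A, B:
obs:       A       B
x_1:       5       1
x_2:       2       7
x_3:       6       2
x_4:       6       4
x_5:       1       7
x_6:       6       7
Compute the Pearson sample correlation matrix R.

Step 1 — column means:
  mean(A) = (5 + 2 + 6 + 6 + 1 + 6) / 6 = 26/6 = 4.3333
  mean(B) = (1 + 7 + 2 + 4 + 7 + 7) / 6 = 28/6 = 4.6667

Step 2 — sample variances and covariances s[i,j] = (1/(n-1)) · Σ_k (x_{k,i} - mean_i) · (x_{k,j} - mean_j), with n-1 = 5:
  s[A,A] = ((0.6667)·(0.6667) + (-2.3333)·(-2.3333) + (1.6667)·(1.6667) + (1.6667)·(1.6667) + (-3.3333)·(-3.3333) + (1.6667)·(1.6667)) / 5 = 25.3333/5 = 5.0667
  s[A,B] = ((0.6667)·(-3.6667) + (-2.3333)·(2.3333) + (1.6667)·(-2.6667) + (1.6667)·(-0.6667) + (-3.3333)·(2.3333) + (1.6667)·(2.3333)) / 5 = -17.3333/5 = -3.4667
  s[B,B] = ((-3.6667)·(-3.6667) + (2.3333)·(2.3333) + (-2.6667)·(-2.6667) + (-0.6667)·(-0.6667) + (2.3333)·(2.3333) + (2.3333)·(2.3333)) / 5 = 37.3333/5 = 7.4667
  Sample standard deviations s_i = √(s[i,i]):
  s(A) = √(5.0667) = 2.2509
  s(B) = √(7.4667) = 2.7325

Step 3 — r_{ij} = s_{ij} / (s_i · s_j):
  r[A,A] = 1 (diagonal).
  r[A,B] = -3.4667 / (2.2509 · 2.7325) = -3.4667 / 6.1507 = -0.5636
  r[B,B] = 1 (diagonal).

R is symmetric with unit diagonal. Assembling:

R = [[1, -0.5636],
 [-0.5636, 1]]


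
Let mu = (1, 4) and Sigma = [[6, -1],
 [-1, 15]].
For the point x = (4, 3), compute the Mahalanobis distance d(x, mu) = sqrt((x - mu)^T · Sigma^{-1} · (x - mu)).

Step 1 — centre the observation: (x - mu) = (3, -1).

Step 2 — invert Sigma. det(Sigma) = 6·15 - (-1)² = 89.
  Sigma^{-1} = (1/det) · [[d, -b], [-b, a]] = [[0.1685, 0.0112],
 [0.0112, 0.0674]].

Step 3 — form the quadratic (x - mu)^T · Sigma^{-1} · (x - mu):
  Sigma^{-1} · (x - mu) = (0.4944, -0.0337).
  (x - mu)^T · [Sigma^{-1} · (x - mu)] = (3)·(0.4944) + (-1)·(-0.0337) = 1.5169.

Step 4 — take square root: d = √(1.5169) ≈ 1.2316.

d(x, mu) = √(1.5169) ≈ 1.2316


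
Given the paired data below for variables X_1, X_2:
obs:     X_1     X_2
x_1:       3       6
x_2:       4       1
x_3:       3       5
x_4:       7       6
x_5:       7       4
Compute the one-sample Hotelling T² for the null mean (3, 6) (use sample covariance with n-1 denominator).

Step 1 — sample mean vector:
  mean(X_1) = (3 + 4 + 3 + 7 + 7) / 5 = 24/5 = 4.8
  mean(X_2) = (6 + 1 + 5 + 6 + 4) / 5 = 22/5 = 4.4
  x̄ = (4.8, 4.4),  deviation x̄ - mu_0 = (4.8, 4.4) - (3, 6) = (1.8, -1.6).

Step 2 — sample covariance matrix, S[i,j] = (1/(n-1)) · Σ_k (x_{k,i} - mean_i) · (x_{k,j} - mean_j), divisor n-1 = 4:
  S[X_1,X_1] = ((-1.8)·(-1.8) + (-0.8)·(-0.8) + (-1.8)·(-1.8) + (2.2)·(2.2) + (2.2)·(2.2)) / 4 = 16.8/4 = 4.2
  S[X_1,X_2] = ((-1.8)·(1.6) + (-0.8)·(-3.4) + (-1.8)·(0.6) + (2.2)·(1.6) + (2.2)·(-0.4)) / 4 = 1.4/4 = 0.35
  S[X_2,X_2] = ((1.6)·(1.6) + (-3.4)·(-3.4) + (0.6)·(0.6) + (1.6)·(1.6) + (-0.4)·(-0.4)) / 4 = 17.2/4 = 4.3
  S = [[4.2, 0.35],
 [0.35, 4.3]].

Step 3 — invert S. det(S) = 4.2·4.3 - (0.35)² = 17.9375.
  S^{-1} = (1/det) · [[d, -b], [-b, a]] = [[0.2397, -0.0195],
 [-0.0195, 0.2341]].

Step 4 — quadratic form (x̄ - mu_0)^T · S^{-1} · (x̄ - mu_0):
  S^{-1} · (x̄ - mu_0) = (0.4627, -0.4098),
  (x̄ - mu_0)^T · [...] = (1.8)·(0.4627) + (-1.6)·(-0.4098) = 1.4885.

Step 5 — scale by n: T² = 5 · 1.4885 = 7.4425.

T² ≈ 7.4425


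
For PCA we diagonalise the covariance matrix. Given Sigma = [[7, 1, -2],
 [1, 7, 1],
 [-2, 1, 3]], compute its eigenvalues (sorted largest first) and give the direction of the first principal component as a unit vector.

Step 1 — characteristic polynomial p(λ) = det(λI - Sigma) = λ³ - tr·λ² + c_1·λ - det, where tr = trace, c_1 = sum of the principal 2×2 minors, det = det(Sigma):
  tr = 7 + 7 + 3 = 17,
  c_1 = (7·7 - (1)²) + (7·3 - (-2)²) + (7·3 - (1)²) = 48 + 17 + 20 = 85,
  det = 7·(7·3 - (1)²) - (1)·((1)·3 - (1)·(-2)) + (-2)·((1)·(1) - 7·(-2)) = 7·(20) - (1)·(5) + (-2)·(15) = 105.
  So p(λ) = λ³ - 17λ² + 85λ - 105.
Step 2 — look for an integer root (rational root theorem: any rational root is an integer divisor of 105). Testing λ = 7:
  p(7) = 343 - 833 + 595 - 105 = 0  ✓
  Dividing out (λ - 7): p(λ) = (λ - 7)(λ² - 10λ + 15).
Step 3 — remaining eigenvalues from the quadratic λ² - 10λ + 15 = 0:
  Δ = 10² - 4·15 = 100 - 60 = 40,  λ = (10 ± √40)/2 = (10 ± 6.3246)/2 ≈ 8.1623 or 1.8377.
  Sorted: λ_1 = 8.1623,  λ_2 = 7,  λ_3 = 1.8377  (check: sum = 17 = tr ✓).

Step 4 — unit eigenvector for λ_1 ≈ 8.1623: v spans the null space of (Sigma - λ_1 I), whose rows are
  r_1 = (-1.1623, 1, -2),  r_2 = (1, -1.1623, 1),  r_3 = (-2, 1, -5.1623).
  v is orthogonal to every row, so take v ∝ r_1 × r_2 = ((1)·(1) - (-2)·(-1.1623), (-2)·(1) - (-1.1623)·(1), (-1.1623)·(-1.1623) - (1)·(1)) ≈ (-1.3246, -0.8377, 0.3509).
  Rescale (multiply by -1 so the first nonzero entry is positive): u = (1.3246, 0.8377, -0.3509).
  ||u|| = √((1.3246)² + (0.8377)² + (-0.3509)²) = √(2.5793) ≈ 1.606,  v_1 = u/||u|| ≈ (0.8247, 0.5216, -0.2185) (||v_1|| = 1).

λ_1 = 8.1623,  λ_2 = 7,  λ_3 = 1.8377;  v_1 ≈ (0.8247, 0.5216, -0.2185)


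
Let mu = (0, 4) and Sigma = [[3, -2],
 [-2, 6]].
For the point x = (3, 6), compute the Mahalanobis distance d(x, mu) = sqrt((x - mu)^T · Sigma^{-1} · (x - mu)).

Step 1 — centre the observation: (x - mu) = (3, 2).

Step 2 — invert Sigma. det(Sigma) = 3·6 - (-2)² = 14.
  Sigma^{-1} = (1/det) · [[d, -b], [-b, a]] = [[0.4286, 0.1429],
 [0.1429, 0.2143]].

Step 3 — form the quadratic (x - mu)^T · Sigma^{-1} · (x - mu):
  Sigma^{-1} · (x - mu) = (1.5714, 0.8571).
  (x - mu)^T · [Sigma^{-1} · (x - mu)] = (3)·(1.5714) + (2)·(0.8571) = 6.4286.

Step 4 — take square root: d = √(6.4286) ≈ 2.5355.

d(x, mu) = √(6.4286) ≈ 2.5355


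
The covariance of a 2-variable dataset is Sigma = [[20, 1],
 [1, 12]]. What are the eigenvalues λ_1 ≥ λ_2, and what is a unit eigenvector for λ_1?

Step 1 — characteristic polynomial of 2×2 Sigma:
  det(Sigma - λI) = λ² - trace · λ + det = 0.
  trace = 20 + 12 = 32, det = 20·12 - (1)² = 239.
Step 2 — discriminant:
  Δ = trace² - 4·det = 1024 - 956 = 68.
Step 3 — eigenvalues:
  λ = (trace ± √Δ)/2 = (32 ± 8.2462)/2,
  λ_1 = 20.1231,  λ_2 = 11.8769.

Step 4 — unit eigenvector for λ_1: solve (Sigma - λ_1 I)v = 0. First row:
  (20 - 20.1231)·v_x + (1)·v_y = 0, i.e. (-0.1231)·v_x + (1)·v_y = 0,
  so v ∝ (b, λ_1 - a) = (1, 0.1231) = u.
  ||u|| = √((1)² + (0.1231)²) = √(1.0152) ≈ 1.0075,
  v_1 = u/||u|| ≈ (0.9925, 0.1222) (||v_1|| = 1).

λ_1 = 20.1231,  λ_2 = 11.8769;  v_1 ≈ (0.9925, 0.1222)


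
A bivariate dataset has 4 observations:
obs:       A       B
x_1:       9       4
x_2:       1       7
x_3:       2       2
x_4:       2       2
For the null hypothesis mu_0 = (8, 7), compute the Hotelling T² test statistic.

Step 1 — sample mean vector:
  mean(A) = (9 + 1 + 2 + 2) / 4 = 14/4 = 3.5
  mean(B) = (4 + 7 + 2 + 2) / 4 = 15/4 = 3.75
  x̄ = (3.5, 3.75),  deviation x̄ - mu_0 = (3.5, 3.75) - (8, 7) = (-4.5, -3.25).

Step 2 — sample covariance matrix, S[i,j] = (1/(n-1)) · Σ_k (x_{k,i} - mean_i) · (x_{k,j} - mean_j), divisor n-1 = 3:
  S[A,A] = ((5.5)·(5.5) + (-2.5)·(-2.5) + (-1.5)·(-1.5) + (-1.5)·(-1.5)) / 3 = 41/3 = 13.6667
  S[A,B] = ((5.5)·(0.25) + (-2.5)·(3.25) + (-1.5)·(-1.75) + (-1.5)·(-1.75)) / 3 = -1.5/3 = -0.5
  S[B,B] = ((0.25)·(0.25) + (3.25)·(3.25) + (-1.75)·(-1.75) + (-1.75)·(-1.75)) / 3 = 16.75/3 = 5.5833
  S = [[13.6667, -0.5],
 [-0.5, 5.5833]].

Step 3 — invert S. det(S) = 13.6667·5.5833 - (-0.5)² = 76.0556.
  S^{-1} = (1/det) · [[d, -b], [-b, a]] = [[0.0734, 0.0066],
 [0.0066, 0.1797]].

Step 4 — quadratic form (x̄ - mu_0)^T · S^{-1} · (x̄ - mu_0):
  S^{-1} · (x̄ - mu_0) = (-0.3517, -0.6136),
  (x̄ - mu_0)^T · [...] = (-4.5)·(-0.3517) + (-3.25)·(-0.6136) = 3.5769.

Step 5 — scale by n: T² = 4 · 3.5769 = 14.3075.

T² ≈ 14.3075


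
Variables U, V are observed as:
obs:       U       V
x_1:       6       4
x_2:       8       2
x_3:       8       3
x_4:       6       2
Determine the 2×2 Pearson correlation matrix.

Step 1 — column means:
  mean(U) = (6 + 8 + 8 + 6) / 4 = 28/4 = 7
  mean(V) = (4 + 2 + 3 + 2) / 4 = 11/4 = 2.75

Step 2 — sample variances and covariances s[i,j] = (1/(n-1)) · Σ_k (x_{k,i} - mean_i) · (x_{k,j} - mean_j), with n-1 = 3:
  s[U,U] = ((-1)·(-1) + (1)·(1) + (1)·(1) + (-1)·(-1)) / 3 = 4/3 = 1.3333
  s[U,V] = ((-1)·(1.25) + (1)·(-0.75) + (1)·(0.25) + (-1)·(-0.75)) / 3 = -1/3 = -0.3333
  s[V,V] = ((1.25)·(1.25) + (-0.75)·(-0.75) + (0.25)·(0.25) + (-0.75)·(-0.75)) / 3 = 2.75/3 = 0.9167
  Sample standard deviations s_i = √(s[i,i]):
  s(U) = √(1.3333) = 1.1547
  s(V) = √(0.9167) = 0.9574

Step 3 — r_{ij} = s_{ij} / (s_i · s_j):
  r[U,U] = 1 (diagonal).
  r[U,V] = -0.3333 / (1.1547 · 0.9574) = -0.3333 / 1.1055 = -0.3015
  r[V,V] = 1 (diagonal).

R is symmetric with unit diagonal. Assembling:

R = [[1, -0.3015],
 [-0.3015, 1]]


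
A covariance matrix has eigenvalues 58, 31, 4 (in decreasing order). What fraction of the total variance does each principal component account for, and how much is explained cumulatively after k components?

Step 1 — total variance = trace(Sigma) = Σ λ_i = 58 + 31 + 4 = 93.

Step 2 — fraction explained by component i = λ_i / Σ λ:
  PC1: 58/93 = 0.6237
  PC2: 31/93 = 0.3333
  PC3: 4/93 = 0.043

Step 3 — cumulative fraction after k components = (λ_1 + ... + λ_k) / Σ λ:
  k = 1: 58/93 = 0.6237
  k = 2: (58 + 31)/93 = 89/93 = 0.957
  k = 3: (58 + 31 + 4)/93 = 93/93 = 1

Summary (fraction, with percent):

explained: PC1 0.6237 (62.37%), PC2 0.3333 (33.33%), PC3 0.043 (4.3%);  cumulative: 0.6237, 0.957, 1


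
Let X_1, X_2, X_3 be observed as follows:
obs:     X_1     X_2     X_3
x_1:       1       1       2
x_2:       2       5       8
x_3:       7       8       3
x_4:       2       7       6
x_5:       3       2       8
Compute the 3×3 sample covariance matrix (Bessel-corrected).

Step 1 — column means:
  mean(X_1) = (1 + 2 + 7 + 2 + 3) / 5 = 15/5 = 3
  mean(X_2) = (1 + 5 + 8 + 7 + 2) / 5 = 23/5 = 4.6
  mean(X_3) = (2 + 8 + 3 + 6 + 8) / 5 = 27/5 = 5.4

Step 2 — sample covariance S[i,j] = (1/(n-1)) · Σ_k (x_{k,i} - mean_i) · (x_{k,j} - mean_j), with n-1 = 4.
  S[X_1,X_1] = ((-2)·(-2) + (-1)·(-1) + (4)·(4) + (-1)·(-1) + (0)·(0)) / 4 = 22/4 = 5.5
  S[X_1,X_2] = ((-2)·(-3.6) + (-1)·(0.4) + (4)·(3.4) + (-1)·(2.4) + (0)·(-2.6)) / 4 = 18/4 = 4.5
  S[X_1,X_3] = ((-2)·(-3.4) + (-1)·(2.6) + (4)·(-2.4) + (-1)·(0.6) + (0)·(2.6)) / 4 = -6/4 = -1.5
  S[X_2,X_2] = ((-3.6)·(-3.6) + (0.4)·(0.4) + (3.4)·(3.4) + (2.4)·(2.4) + (-2.6)·(-2.6)) / 4 = 37.2/4 = 9.3
  S[X_2,X_3] = ((-3.6)·(-3.4) + (0.4)·(2.6) + (3.4)·(-2.4) + (2.4)·(0.6) + (-2.6)·(2.6)) / 4 = -0.2/4 = -0.05
  S[X_3,X_3] = ((-3.4)·(-3.4) + (2.6)·(2.6) + (-2.4)·(-2.4) + (0.6)·(0.6) + (2.6)·(2.6)) / 4 = 31.2/4 = 7.8

S is symmetric (S[j,i] = S[i,j]). Assembling:

S = [[5.5, 4.5, -1.5],
 [4.5, 9.3, -0.05],
 [-1.5, -0.05, 7.8]]


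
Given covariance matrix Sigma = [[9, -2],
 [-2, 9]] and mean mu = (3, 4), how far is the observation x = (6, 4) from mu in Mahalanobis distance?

Step 1 — centre the observation: (x - mu) = (3, 0).

Step 2 — invert Sigma. det(Sigma) = 9·9 - (-2)² = 77.
  Sigma^{-1} = (1/det) · [[d, -b], [-b, a]] = [[0.1169, 0.026],
 [0.026, 0.1169]].

Step 3 — form the quadratic (x - mu)^T · Sigma^{-1} · (x - mu):
  Sigma^{-1} · (x - mu) = (0.3506, 0.0779).
  (x - mu)^T · [Sigma^{-1} · (x - mu)] = (3)·(0.3506) + (0)·(0.0779) = 1.0519.

Step 4 — take square root: d = √(1.0519) ≈ 1.0256.

d(x, mu) = √(1.0519) ≈ 1.0256


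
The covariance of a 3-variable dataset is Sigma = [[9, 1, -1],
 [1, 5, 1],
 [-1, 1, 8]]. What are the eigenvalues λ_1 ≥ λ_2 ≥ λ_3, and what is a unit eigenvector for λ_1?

Step 1 — characteristic polynomial p(λ) = det(λI - Sigma) = λ³ - tr·λ² + c_1·λ - det, where tr = trace, c_1 = sum of the principal 2×2 minors, det = det(Sigma):
  tr = 9 + 5 + 8 = 22,
  c_1 = (9·5 - (1)²) + (9·8 - (-1)²) + (5·8 - (1)²) = 44 + 71 + 39 = 154,
  det = 9·(5·8 - (1)²) - (1)·((1)·8 - (1)·(-1)) + (-1)·((1)·(1) - 5·(-1)) = 9·(39) - (1)·(9) + (-1)·(6) = 336.
  So p(λ) = λ³ - 22λ² + 154λ - 336.
Step 2 — look for an integer root (rational root theorem: any rational root is an integer divisor of 336). Testing λ = 8:
  p(8) = 512 - 1408 + 1232 - 336 = 0  ✓
  Dividing out (λ - 8): p(λ) = (λ - 8)(λ² - 14λ + 42).
Step 3 — remaining eigenvalues from the quadratic λ² - 14λ + 42 = 0:
  Δ = 14² - 4·42 = 196 - 168 = 28,  λ = (14 ± √28)/2 = (14 ± 5.2915)/2 ≈ 9.6458 or 4.3542.
  Sorted: λ_1 = 9.6458,  λ_2 = 8,  λ_3 = 4.3542  (check: sum = 22 = tr ✓).

Step 4 — unit eigenvector for λ_1 ≈ 9.6458: v spans the null space of (Sigma - λ_1 I), whose rows are
  r_1 = (-0.6458, 1, -1),  r_2 = (1, -4.6458, 1),  r_3 = (-1, 1, -1.6458).
  v is orthogonal to every row, so take v ∝ r_1 × r_2 = ((1)·(1) - (-1)·(-4.6458), (-1)·(1) - (-0.6458)·(1), (-0.6458)·(-4.6458) - (1)·(1)) ≈ (-3.6458, -0.3542, 2).
  Rescale (multiply by -1 so the first nonzero entry is positive): u = (3.6458, 0.3542, -2).
  ||u|| = √((3.6458)² + (0.3542)² + (-2)²) = √(17.417) ≈ 4.1734,  v_1 = u/||u|| ≈ (0.8736, 0.0849, -0.4792) (||v_1|| = 1).

λ_1 = 9.6458,  λ_2 = 8,  λ_3 = 4.3542;  v_1 ≈ (0.8736, 0.0849, -0.4792)


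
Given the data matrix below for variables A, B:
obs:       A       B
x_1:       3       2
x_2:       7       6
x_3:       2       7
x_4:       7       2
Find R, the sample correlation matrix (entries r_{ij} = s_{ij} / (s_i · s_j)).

Step 1 — column means:
  mean(A) = (3 + 7 + 2 + 7) / 4 = 19/4 = 4.75
  mean(B) = (2 + 6 + 7 + 2) / 4 = 17/4 = 4.25

Step 2 — sample variances and covariances s[i,j] = (1/(n-1)) · Σ_k (x_{k,i} - mean_i) · (x_{k,j} - mean_j), with n-1 = 3:
  s[A,A] = ((-1.75)·(-1.75) + (2.25)·(2.25) + (-2.75)·(-2.75) + (2.25)·(2.25)) / 3 = 20.75/3 = 6.9167
  s[A,B] = ((-1.75)·(-2.25) + (2.25)·(1.75) + (-2.75)·(2.75) + (2.25)·(-2.25)) / 3 = -4.75/3 = -1.5833
  s[B,B] = ((-2.25)·(-2.25) + (1.75)·(1.75) + (2.75)·(2.75) + (-2.25)·(-2.25)) / 3 = 20.75/3 = 6.9167
  Sample standard deviations s_i = √(s[i,i]):
  s(A) = √(6.9167) = 2.63
  s(B) = √(6.9167) = 2.63

Step 3 — r_{ij} = s_{ij} / (s_i · s_j):
  r[A,A] = 1 (diagonal).
  r[A,B] = -1.5833 / (2.63 · 2.63) = -1.5833 / 6.9167 = -0.2289
  r[B,B] = 1 (diagonal).

R is symmetric with unit diagonal. Assembling:

R = [[1, -0.2289],
 [-0.2289, 1]]


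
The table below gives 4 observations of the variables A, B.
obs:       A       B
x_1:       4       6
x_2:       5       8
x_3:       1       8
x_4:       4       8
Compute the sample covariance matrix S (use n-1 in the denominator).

Step 1 — column means:
  mean(A) = (4 + 5 + 1 + 4) / 4 = 14/4 = 3.5
  mean(B) = (6 + 8 + 8 + 8) / 4 = 30/4 = 7.5

Step 2 — sample covariance S[i,j] = (1/(n-1)) · Σ_k (x_{k,i} - mean_i) · (x_{k,j} - mean_j), with n-1 = 3.
  S[A,A] = ((0.5)·(0.5) + (1.5)·(1.5) + (-2.5)·(-2.5) + (0.5)·(0.5)) / 3 = 9/3 = 3
  S[A,B] = ((0.5)·(-1.5) + (1.5)·(0.5) + (-2.5)·(0.5) + (0.5)·(0.5)) / 3 = -1/3 = -0.3333
  S[B,B] = ((-1.5)·(-1.5) + (0.5)·(0.5) + (0.5)·(0.5) + (0.5)·(0.5)) / 3 = 3/3 = 1

S is symmetric (S[j,i] = S[i,j]). Assembling:

S = [[3, -0.3333],
 [-0.3333, 1]]


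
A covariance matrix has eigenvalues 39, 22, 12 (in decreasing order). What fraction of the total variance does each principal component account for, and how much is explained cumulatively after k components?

Step 1 — total variance = trace(Sigma) = Σ λ_i = 39 + 22 + 12 = 73.

Step 2 — fraction explained by component i = λ_i / Σ λ:
  PC1: 39/73 = 0.5342
  PC2: 22/73 = 0.3014
  PC3: 12/73 = 0.1644

Step 3 — cumulative fraction after k components = (λ_1 + ... + λ_k) / Σ λ:
  k = 1: 39/73 = 0.5342
  k = 2: (39 + 22)/73 = 61/73 = 0.8356
  k = 3: (39 + 22 + 12)/73 = 73/73 = 1

Summary (fraction, with percent):

explained: PC1 0.5342 (53.42%), PC2 0.3014 (30.14%), PC3 0.1644 (16.44%);  cumulative: 0.5342, 0.8356, 1


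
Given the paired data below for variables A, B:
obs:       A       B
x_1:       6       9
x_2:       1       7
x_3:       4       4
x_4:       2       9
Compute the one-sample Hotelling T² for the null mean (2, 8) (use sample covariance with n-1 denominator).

Step 1 — sample mean vector:
  mean(A) = (6 + 1 + 4 + 2) / 4 = 13/4 = 3.25
  mean(B) = (9 + 7 + 4 + 9) / 4 = 29/4 = 7.25
  x̄ = (3.25, 7.25),  deviation x̄ - mu_0 = (3.25, 7.25) - (2, 8) = (1.25, -0.75).

Step 2 — sample covariance matrix, S[i,j] = (1/(n-1)) · Σ_k (x_{k,i} - mean_i) · (x_{k,j} - mean_j), divisor n-1 = 3:
  S[A,A] = ((2.75)·(2.75) + (-2.25)·(-2.25) + (0.75)·(0.75) + (-1.25)·(-1.25)) / 3 = 14.75/3 = 4.9167
  S[A,B] = ((2.75)·(1.75) + (-2.25)·(-0.25) + (0.75)·(-3.25) + (-1.25)·(1.75)) / 3 = 0.75/3 = 0.25
  S[B,B] = ((1.75)·(1.75) + (-0.25)·(-0.25) + (-3.25)·(-3.25) + (1.75)·(1.75)) / 3 = 16.75/3 = 5.5833
  S = [[4.9167, 0.25],
 [0.25, 5.5833]].

Step 3 — invert S. det(S) = 4.9167·5.5833 - (0.25)² = 27.3889.
  S^{-1} = (1/det) · [[d, -b], [-b, a]] = [[0.2039, -0.0091],
 [-0.0091, 0.1795]].

Step 4 — quadratic form (x̄ - mu_0)^T · S^{-1} · (x̄ - mu_0):
  S^{-1} · (x̄ - mu_0) = (0.2617, -0.146),
  (x̄ - mu_0)^T · [...] = (1.25)·(0.2617) + (-0.75)·(-0.146) = 0.4366.

Step 5 — scale by n: T² = 4 · 0.4366 = 1.7465.

T² ≈ 1.7465


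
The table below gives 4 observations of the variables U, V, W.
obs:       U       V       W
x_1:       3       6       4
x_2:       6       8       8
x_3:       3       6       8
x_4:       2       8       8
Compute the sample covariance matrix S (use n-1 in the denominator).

Step 1 — column means:
  mean(U) = (3 + 6 + 3 + 2) / 4 = 14/4 = 3.5
  mean(V) = (6 + 8 + 6 + 8) / 4 = 28/4 = 7
  mean(W) = (4 + 8 + 8 + 8) / 4 = 28/4 = 7

Step 2 — sample covariance S[i,j] = (1/(n-1)) · Σ_k (x_{k,i} - mean_i) · (x_{k,j} - mean_j), with n-1 = 3.
  S[U,U] = ((-0.5)·(-0.5) + (2.5)·(2.5) + (-0.5)·(-0.5) + (-1.5)·(-1.5)) / 3 = 9/3 = 3
  S[U,V] = ((-0.5)·(-1) + (2.5)·(1) + (-0.5)·(-1) + (-1.5)·(1)) / 3 = 2/3 = 0.6667
  S[U,W] = ((-0.5)·(-3) + (2.5)·(1) + (-0.5)·(1) + (-1.5)·(1)) / 3 = 2/3 = 0.6667
  S[V,V] = ((-1)·(-1) + (1)·(1) + (-1)·(-1) + (1)·(1)) / 3 = 4/3 = 1.3333
  S[V,W] = ((-1)·(-3) + (1)·(1) + (-1)·(1) + (1)·(1)) / 3 = 4/3 = 1.3333
  S[W,W] = ((-3)·(-3) + (1)·(1) + (1)·(1) + (1)·(1)) / 3 = 12/3 = 4

S is symmetric (S[j,i] = S[i,j]). Assembling:

S = [[3, 0.6667, 0.6667],
 [0.6667, 1.3333, 1.3333],
 [0.6667, 1.3333, 4]]


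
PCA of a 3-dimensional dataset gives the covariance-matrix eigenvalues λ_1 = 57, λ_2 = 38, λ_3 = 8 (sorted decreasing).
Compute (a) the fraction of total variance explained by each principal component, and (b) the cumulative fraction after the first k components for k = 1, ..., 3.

Step 1 — total variance = trace(Sigma) = Σ λ_i = 57 + 38 + 8 = 103.

Step 2 — fraction explained by component i = λ_i / Σ λ:
  PC1: 57/103 = 0.5534
  PC2: 38/103 = 0.3689
  PC3: 8/103 = 0.0777

Step 3 — cumulative fraction after k components = (λ_1 + ... + λ_k) / Σ λ:
  k = 1: 57/103 = 0.5534
  k = 2: (57 + 38)/103 = 95/103 = 0.9223
  k = 3: (57 + 38 + 8)/103 = 103/103 = 1

Summary (fraction, with percent):

explained: PC1 0.5534 (55.34%), PC2 0.3689 (36.89%), PC3 0.0777 (7.77%);  cumulative: 0.5534, 0.9223, 1


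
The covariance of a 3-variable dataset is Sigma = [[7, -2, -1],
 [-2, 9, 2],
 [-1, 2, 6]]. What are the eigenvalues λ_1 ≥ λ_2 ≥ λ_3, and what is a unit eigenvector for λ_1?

Step 1 — characteristic polynomial p(λ) = det(λI - Sigma) = λ³ - tr·λ² + c_1·λ - det, where tr = trace, c_1 = sum of the principal 2×2 minors, det = det(Sigma):
  tr = 7 + 9 + 6 = 22,
  c_1 = (7·9 - (-2)²) + (7·6 - (-1)²) + (9·6 - (2)²) = 59 + 41 + 50 = 150,
  det = 7·(9·6 - (2)²) - (-2)·((-2)·6 - (2)·(-1)) + (-1)·((-2)·(2) - 9·(-1)) = 7·(50) - (-2)·(-10) + (-1)·(5) = 325.
  So p(λ) = λ³ - 22λ² + 150λ - 325.
Step 2 — look for an integer root (rational root theorem: any rational root is an integer divisor of 325). Testing λ = 5:
  p(5) = 125 - 550 + 750 - 325 = 0  ✓
  Dividing out (λ - 5): p(λ) = (λ - 5)(λ² - 17λ + 65).
Step 3 — remaining eigenvalues from the quadratic λ² - 17λ + 65 = 0:
  Δ = 17² - 4·65 = 289 - 260 = 29,  λ = (17 ± √29)/2 = (17 ± 5.3852)/2 ≈ 11.1926 or 5.8074.
  Sorted: λ_1 = 11.1926,  λ_2 = 5.8074,  λ_3 = 5  (check: sum = 22 = tr ✓).

Step 4 — unit eigenvector for λ_1 ≈ 11.1926: v spans the null space of (Sigma - λ_1 I), whose rows are
  r_1 = (-4.1926, -2, -1),  r_2 = (-2, -2.1926, 2),  r_3 = (-1, 2, -5.1926).
  v is orthogonal to every row, so take v ∝ r_1 × r_2 = ((-2)·(2) - (-1)·(-2.1926), (-1)·(-2) - (-4.1926)·(2), (-4.1926)·(-2.1926) - (-2)·(-2)) ≈ (-6.1926, 10.3852, 5.1926).
  Rescale (multiply by -1 so the first nonzero entry is positive): u = (6.1926, -10.3852, -5.1926).
  ||u|| = √((6.1926)² + (-10.3852)² + (-5.1926)²) = √(173.1626) ≈ 13.1591,  v_1 = u/||u|| ≈ (0.4706, -0.7892, -0.3946) (||v_1|| = 1).

λ_1 = 11.1926,  λ_2 = 5.8074,  λ_3 = 5;  v_1 ≈ (0.4706, -0.7892, -0.3946)


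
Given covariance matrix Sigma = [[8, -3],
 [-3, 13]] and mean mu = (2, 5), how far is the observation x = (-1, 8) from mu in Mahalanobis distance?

Step 1 — centre the observation: (x - mu) = (-3, 3).

Step 2 — invert Sigma. det(Sigma) = 8·13 - (-3)² = 95.
  Sigma^{-1} = (1/det) · [[d, -b], [-b, a]] = [[0.1368, 0.0316],
 [0.0316, 0.0842]].

Step 3 — form the quadratic (x - mu)^T · Sigma^{-1} · (x - mu):
  Sigma^{-1} · (x - mu) = (-0.3158, 0.1579).
  (x - mu)^T · [Sigma^{-1} · (x - mu)] = (-3)·(-0.3158) + (3)·(0.1579) = 1.4211.

Step 4 — take square root: d = √(1.4211) ≈ 1.1921.

d(x, mu) = √(1.4211) ≈ 1.1921


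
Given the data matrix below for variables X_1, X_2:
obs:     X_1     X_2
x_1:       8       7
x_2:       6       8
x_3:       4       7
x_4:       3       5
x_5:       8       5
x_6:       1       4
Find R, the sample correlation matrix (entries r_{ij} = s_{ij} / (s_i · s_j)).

Step 1 — column means:
  mean(X_1) = (8 + 6 + 4 + 3 + 8 + 1) / 6 = 30/6 = 5
  mean(X_2) = (7 + 8 + 7 + 5 + 5 + 4) / 6 = 36/6 = 6

Step 2 — sample variances and covariances s[i,j] = (1/(n-1)) · Σ_k (x_{k,i} - mean_i) · (x_{k,j} - mean_j), with n-1 = 5:
  s[X_1,X_1] = ((3)·(3) + (1)·(1) + (-1)·(-1) + (-2)·(-2) + (3)·(3) + (-4)·(-4)) / 5 = 40/5 = 8
  s[X_1,X_2] = ((3)·(1) + (1)·(2) + (-1)·(1) + (-2)·(-1) + (3)·(-1) + (-4)·(-2)) / 5 = 11/5 = 2.2
  s[X_2,X_2] = ((1)·(1) + (2)·(2) + (1)·(1) + (-1)·(-1) + (-1)·(-1) + (-2)·(-2)) / 5 = 12/5 = 2.4
  Sample standard deviations s_i = √(s[i,i]):
  s(X_1) = √(8) = 2.8284
  s(X_2) = √(2.4) = 1.5492

Step 3 — r_{ij} = s_{ij} / (s_i · s_j):
  r[X_1,X_1] = 1 (diagonal).
  r[X_1,X_2] = 2.2 / (2.8284 · 1.5492) = 2.2 / 4.3818 = 0.5021
  r[X_2,X_2] = 1 (diagonal).

R is symmetric with unit diagonal. Assembling:

R = [[1, 0.5021],
 [0.5021, 1]]


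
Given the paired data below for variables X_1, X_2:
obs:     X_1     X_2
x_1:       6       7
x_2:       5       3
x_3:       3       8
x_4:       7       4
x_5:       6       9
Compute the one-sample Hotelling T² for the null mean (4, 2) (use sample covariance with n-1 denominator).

Step 1 — sample mean vector:
  mean(X_1) = (6 + 5 + 3 + 7 + 6) / 5 = 27/5 = 5.4
  mean(X_2) = (7 + 3 + 8 + 4 + 9) / 5 = 31/5 = 6.2
  x̄ = (5.4, 6.2),  deviation x̄ - mu_0 = (5.4, 6.2) - (4, 2) = (1.4, 4.2).

Step 2 — sample covariance matrix, S[i,j] = (1/(n-1)) · Σ_k (x_{k,i} - mean_i) · (x_{k,j} - mean_j), divisor n-1 = 4:
  S[X_1,X_1] = ((0.6)·(0.6) + (-0.4)·(-0.4) + (-2.4)·(-2.4) + (1.6)·(1.6) + (0.6)·(0.6)) / 4 = 9.2/4 = 2.3
  S[X_1,X_2] = ((0.6)·(0.8) + (-0.4)·(-3.2) + (-2.4)·(1.8) + (1.6)·(-2.2) + (0.6)·(2.8)) / 4 = -4.4/4 = -1.1
  S[X_2,X_2] = ((0.8)·(0.8) + (-3.2)·(-3.2) + (1.8)·(1.8) + (-2.2)·(-2.2) + (2.8)·(2.8)) / 4 = 26.8/4 = 6.7
  S = [[2.3, -1.1],
 [-1.1, 6.7]].

Step 3 — invert S. det(S) = 2.3·6.7 - (-1.1)² = 14.2.
  S^{-1} = (1/det) · [[d, -b], [-b, a]] = [[0.4718, 0.0775],
 [0.0775, 0.162]].

Step 4 — quadratic form (x̄ - mu_0)^T · S^{-1} · (x̄ - mu_0):
  S^{-1} · (x̄ - mu_0) = (0.9859, 0.7887),
  (x̄ - mu_0)^T · [...] = (1.4)·(0.9859) + (4.2)·(0.7887) = 4.693.

Step 5 — scale by n: T² = 5 · 4.693 = 23.4648.

T² ≈ 23.4648


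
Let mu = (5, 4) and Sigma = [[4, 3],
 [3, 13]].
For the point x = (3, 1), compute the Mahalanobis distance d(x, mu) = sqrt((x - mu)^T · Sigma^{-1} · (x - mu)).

Step 1 — centre the observation: (x - mu) = (-2, -3).

Step 2 — invert Sigma. det(Sigma) = 4·13 - (3)² = 43.
  Sigma^{-1} = (1/det) · [[d, -b], [-b, a]] = [[0.3023, -0.0698],
 [-0.0698, 0.093]].

Step 3 — form the quadratic (x - mu)^T · Sigma^{-1} · (x - mu):
  Sigma^{-1} · (x - mu) = (-0.3953, -0.1395).
  (x - mu)^T · [Sigma^{-1} · (x - mu)] = (-2)·(-0.3953) + (-3)·(-0.1395) = 1.2093.

Step 4 — take square root: d = √(1.2093) ≈ 1.0997.

d(x, mu) = √(1.2093) ≈ 1.0997


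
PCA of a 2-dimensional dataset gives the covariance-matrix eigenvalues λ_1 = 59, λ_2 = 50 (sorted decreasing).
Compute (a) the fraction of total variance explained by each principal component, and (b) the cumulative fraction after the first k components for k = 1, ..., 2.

Step 1 — total variance = trace(Sigma) = Σ λ_i = 59 + 50 = 109.

Step 2 — fraction explained by component i = λ_i / Σ λ:
  PC1: 59/109 = 0.5413
  PC2: 50/109 = 0.4587

Step 3 — cumulative fraction after k components = (λ_1 + ... + λ_k) / Σ λ:
  k = 1: 59/109 = 0.5413
  k = 2: (59 + 50)/109 = 109/109 = 1

Summary (fraction, with percent):

explained: PC1 0.5413 (54.13%), PC2 0.4587 (45.87%);  cumulative: 0.5413, 1


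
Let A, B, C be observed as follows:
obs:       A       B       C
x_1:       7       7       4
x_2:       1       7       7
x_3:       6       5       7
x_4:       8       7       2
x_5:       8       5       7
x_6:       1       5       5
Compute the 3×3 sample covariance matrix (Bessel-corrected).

Step 1 — column means:
  mean(A) = (7 + 1 + 6 + 8 + 8 + 1) / 6 = 31/6 = 5.1667
  mean(B) = (7 + 7 + 5 + 7 + 5 + 5) / 6 = 36/6 = 6
  mean(C) = (4 + 7 + 7 + 2 + 7 + 5) / 6 = 32/6 = 5.3333

Step 2 — sample covariance S[i,j] = (1/(n-1)) · Σ_k (x_{k,i} - mean_i) · (x_{k,j} - mean_j), with n-1 = 5.
  S[A,A] = ((1.8333)·(1.8333) + (-4.1667)·(-4.1667) + (0.8333)·(0.8333) + (2.8333)·(2.8333) + (2.8333)·(2.8333) + (-4.1667)·(-4.1667)) / 5 = 54.8333/5 = 10.9667
  S[A,B] = ((1.8333)·(1) + (-4.1667)·(1) + (0.8333)·(-1) + (2.8333)·(1) + (2.8333)·(-1) + (-4.1667)·(-1)) / 5 = 1/5 = 0.2
  S[A,C] = ((1.8333)·(-1.3333) + (-4.1667)·(1.6667) + (0.8333)·(1.6667) + (2.8333)·(-3.3333) + (2.8333)·(1.6667) + (-4.1667)·(-0.3333)) / 5 = -11.3333/5 = -2.2667
  S[B,B] = ((1)·(1) + (1)·(1) + (-1)·(-1) + (1)·(1) + (-1)·(-1) + (-1)·(-1)) / 5 = 6/5 = 1.2
  S[B,C] = ((1)·(-1.3333) + (1)·(1.6667) + (-1)·(1.6667) + (1)·(-3.3333) + (-1)·(1.6667) + (-1)·(-0.3333)) / 5 = -6/5 = -1.2
  S[C,C] = ((-1.3333)·(-1.3333) + (1.6667)·(1.6667) + (1.6667)·(1.6667) + (-3.3333)·(-3.3333) + (1.6667)·(1.6667) + (-0.3333)·(-0.3333)) / 5 = 21.3333/5 = 4.2667

S is symmetric (S[j,i] = S[i,j]). Assembling:

S = [[10.9667, 0.2, -2.2667],
 [0.2, 1.2, -1.2],
 [-2.2667, -1.2, 4.2667]]


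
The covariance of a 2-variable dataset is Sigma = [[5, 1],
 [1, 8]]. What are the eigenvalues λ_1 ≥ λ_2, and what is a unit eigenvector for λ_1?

Step 1 — characteristic polynomial of 2×2 Sigma:
  det(Sigma - λI) = λ² - trace · λ + det = 0.
  trace = 5 + 8 = 13, det = 5·8 - (1)² = 39.
Step 2 — discriminant:
  Δ = trace² - 4·det = 169 - 156 = 13.
Step 3 — eigenvalues:
  λ = (trace ± √Δ)/2 = (13 ± 3.6056)/2,
  λ_1 = 8.3028,  λ_2 = 4.6972.

Step 4 — unit eigenvector for λ_1: solve (Sigma - λ_1 I)v = 0. First row:
  (5 - 8.3028)·v_x + (1)·v_y = 0, i.e. (-3.3028)·v_x + (1)·v_y = 0,
  so v ∝ (b, λ_1 - a) = (1, 3.3028) = u.
  ||u|| = √((1)² + (3.3028)²) = √(11.9083) ≈ 3.4508,
  v_1 = u/||u|| ≈ (0.2898, 0.9571) (||v_1|| = 1).

λ_1 = 8.3028,  λ_2 = 4.6972;  v_1 ≈ (0.2898, 0.9571)


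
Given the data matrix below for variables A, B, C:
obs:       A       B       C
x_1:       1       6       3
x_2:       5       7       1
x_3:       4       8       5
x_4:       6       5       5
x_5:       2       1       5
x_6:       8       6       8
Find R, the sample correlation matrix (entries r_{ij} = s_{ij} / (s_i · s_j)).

Step 1 — column means:
  mean(A) = (1 + 5 + 4 + 6 + 2 + 8) / 6 = 26/6 = 4.3333
  mean(B) = (6 + 7 + 8 + 5 + 1 + 6) / 6 = 33/6 = 5.5
  mean(C) = (3 + 1 + 5 + 5 + 5 + 8) / 6 = 27/6 = 4.5

Step 2 — sample variances and covariances s[i,j] = (1/(n-1)) · Σ_k (x_{k,i} - mean_i) · (x_{k,j} - mean_j), with n-1 = 5:
  s[A,A] = ((-3.3333)·(-3.3333) + (0.6667)·(0.6667) + (-0.3333)·(-0.3333) + (1.6667)·(1.6667) + (-2.3333)·(-2.3333) + (3.6667)·(3.6667)) / 5 = 33.3333/5 = 6.6667
  s[A,B] = ((-3.3333)·(0.5) + (0.6667)·(1.5) + (-0.3333)·(2.5) + (1.6667)·(-0.5) + (-2.3333)·(-4.5) + (3.6667)·(0.5)) / 5 = 10/5 = 2
  s[A,C] = ((-3.3333)·(-1.5) + (0.6667)·(-3.5) + (-0.3333)·(0.5) + (1.6667)·(0.5) + (-2.3333)·(0.5) + (3.6667)·(3.5)) / 5 = 15/5 = 3
  s[B,B] = ((0.5)·(0.5) + (1.5)·(1.5) + (2.5)·(2.5) + (-0.5)·(-0.5) + (-4.5)·(-4.5) + (0.5)·(0.5)) / 5 = 29.5/5 = 5.9
  s[B,C] = ((0.5)·(-1.5) + (1.5)·(-3.5) + (2.5)·(0.5) + (-0.5)·(0.5) + (-4.5)·(0.5) + (0.5)·(3.5)) / 5 = -5.5/5 = -1.1
  s[C,C] = ((-1.5)·(-1.5) + (-3.5)·(-3.5) + (0.5)·(0.5) + (0.5)·(0.5) + (0.5)·(0.5) + (3.5)·(3.5)) / 5 = 27.5/5 = 5.5
  Sample standard deviations s_i = √(s[i,i]):
  s(A) = √(6.6667) = 2.582
  s(B) = √(5.9) = 2.429
  s(C) = √(5.5) = 2.3452

Step 3 — r_{ij} = s_{ij} / (s_i · s_j):
  r[A,A] = 1 (diagonal).
  r[A,B] = 2 / (2.582 · 2.429) = 2 / 6.2716 = 0.3189
  r[A,C] = 3 / (2.582 · 2.3452) = 3 / 6.0553 = 0.4954
  r[B,B] = 1 (diagonal).
  r[B,C] = -1.1 / (2.429 · 2.3452) = -1.1 / 5.6965 = -0.1931
  r[C,C] = 1 (diagonal).

R is symmetric with unit diagonal. Assembling:

R = [[1, 0.3189, 0.4954],
 [0.3189, 1, -0.1931],
 [0.4954, -0.1931, 1]]


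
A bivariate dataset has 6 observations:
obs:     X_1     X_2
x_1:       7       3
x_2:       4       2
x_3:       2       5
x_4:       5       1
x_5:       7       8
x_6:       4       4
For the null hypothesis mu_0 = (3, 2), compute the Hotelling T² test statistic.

Step 1 — sample mean vector:
  mean(X_1) = (7 + 4 + 2 + 5 + 7 + 4) / 6 = 29/6 = 4.8333
  mean(X_2) = (3 + 2 + 5 + 1 + 8 + 4) / 6 = 23/6 = 3.8333
  x̄ = (4.8333, 3.8333),  deviation x̄ - mu_0 = (4.8333, 3.8333) - (3, 2) = (1.8333, 1.8333).

Step 2 — sample covariance matrix, S[i,j] = (1/(n-1)) · Σ_k (x_{k,i} - mean_i) · (x_{k,j} - mean_j), divisor n-1 = 5:
  S[X_1,X_1] = ((2.1667)·(2.1667) + (-0.8333)·(-0.8333) + (-2.8333)·(-2.8333) + (0.1667)·(0.1667) + (2.1667)·(2.1667) + (-0.8333)·(-0.8333)) / 5 = 18.8333/5 = 3.7667
  S[X_1,X_2] = ((2.1667)·(-0.8333) + (-0.8333)·(-1.8333) + (-2.8333)·(1.1667) + (0.1667)·(-2.8333) + (2.1667)·(4.1667) + (-0.8333)·(0.1667)) / 5 = 4.8333/5 = 0.9667
  S[X_2,X_2] = ((-0.8333)·(-0.8333) + (-1.8333)·(-1.8333) + (1.1667)·(1.1667) + (-2.8333)·(-2.8333) + (4.1667)·(4.1667) + (0.1667)·(0.1667)) / 5 = 30.8333/5 = 6.1667
  S = [[3.7667, 0.9667],
 [0.9667, 6.1667]].

Step 3 — invert S. det(S) = 3.7667·6.1667 - (0.9667)² = 22.2933.
  S^{-1} = (1/det) · [[d, -b], [-b, a]] = [[0.2766, -0.0434],
 [-0.0434, 0.169]].

Step 4 — quadratic form (x̄ - mu_0)^T · S^{-1} · (x̄ - mu_0):
  S^{-1} · (x̄ - mu_0) = (0.4276, 0.2303),
  (x̄ - mu_0)^T · [...] = (1.8333)·(0.4276) + (1.8333)·(0.2303) = 1.2061.

Step 5 — scale by n: T² = 6 · 1.2061 = 7.2368.

T² ≈ 7.2368


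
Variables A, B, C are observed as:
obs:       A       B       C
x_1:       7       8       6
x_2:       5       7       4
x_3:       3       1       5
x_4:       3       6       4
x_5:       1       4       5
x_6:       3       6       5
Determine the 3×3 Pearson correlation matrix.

Step 1 — column means:
  mean(A) = (7 + 5 + 3 + 3 + 1 + 3) / 6 = 22/6 = 3.6667
  mean(B) = (8 + 7 + 1 + 6 + 4 + 6) / 6 = 32/6 = 5.3333
  mean(C) = (6 + 4 + 5 + 4 + 5 + 5) / 6 = 29/6 = 4.8333

Step 2 — sample variances and covariances s[i,j] = (1/(n-1)) · Σ_k (x_{k,i} - mean_i) · (x_{k,j} - mean_j), with n-1 = 5:
  s[A,A] = ((3.3333)·(3.3333) + (1.3333)·(1.3333) + (-0.6667)·(-0.6667) + (-0.6667)·(-0.6667) + (-2.6667)·(-2.6667) + (-0.6667)·(-0.6667)) / 5 = 21.3333/5 = 4.2667
  s[A,B] = ((3.3333)·(2.6667) + (1.3333)·(1.6667) + (-0.6667)·(-4.3333) + (-0.6667)·(0.6667) + (-2.6667)·(-1.3333) + (-0.6667)·(0.6667)) / 5 = 16.6667/5 = 3.3333
  s[A,C] = ((3.3333)·(1.1667) + (1.3333)·(-0.8333) + (-0.6667)·(0.1667) + (-0.6667)·(-0.8333) + (-2.6667)·(0.1667) + (-0.6667)·(0.1667)) / 5 = 2.6667/5 = 0.5333
  s[B,B] = ((2.6667)·(2.6667) + (1.6667)·(1.6667) + (-4.3333)·(-4.3333) + (0.6667)·(0.6667) + (-1.3333)·(-1.3333) + (0.6667)·(0.6667)) / 5 = 31.3333/5 = 6.2667
  s[B,C] = ((2.6667)·(1.1667) + (1.6667)·(-0.8333) + (-4.3333)·(0.1667) + (0.6667)·(-0.8333) + (-1.3333)·(0.1667) + (0.6667)·(0.1667)) / 5 = 0.3333/5 = 0.0667
  s[C,C] = ((1.1667)·(1.1667) + (-0.8333)·(-0.8333) + (0.1667)·(0.1667) + (-0.8333)·(-0.8333) + (0.1667)·(0.1667) + (0.1667)·(0.1667)) / 5 = 2.8333/5 = 0.5667
  Sample standard deviations s_i = √(s[i,i]):
  s(A) = √(4.2667) = 2.0656
  s(B) = √(6.2667) = 2.5033
  s(C) = √(0.5667) = 0.7528

Step 3 — r_{ij} = s_{ij} / (s_i · s_j):
  r[A,A] = 1 (diagonal).
  r[A,B] = 3.3333 / (2.0656 · 2.5033) = 3.3333 / 5.1709 = 0.6446
  r[A,C] = 0.5333 / (2.0656 · 0.7528) = 0.5333 / 1.5549 = 0.343
  r[B,B] = 1 (diagonal).
  r[B,C] = 0.0667 / (2.5033 · 0.7528) = 0.0667 / 1.8844 = 0.0354
  r[C,C] = 1 (diagonal).

R is symmetric with unit diagonal. Assembling:

R = [[1, 0.6446, 0.343],
 [0.6446, 1, 0.0354],
 [0.343, 0.0354, 1]]
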